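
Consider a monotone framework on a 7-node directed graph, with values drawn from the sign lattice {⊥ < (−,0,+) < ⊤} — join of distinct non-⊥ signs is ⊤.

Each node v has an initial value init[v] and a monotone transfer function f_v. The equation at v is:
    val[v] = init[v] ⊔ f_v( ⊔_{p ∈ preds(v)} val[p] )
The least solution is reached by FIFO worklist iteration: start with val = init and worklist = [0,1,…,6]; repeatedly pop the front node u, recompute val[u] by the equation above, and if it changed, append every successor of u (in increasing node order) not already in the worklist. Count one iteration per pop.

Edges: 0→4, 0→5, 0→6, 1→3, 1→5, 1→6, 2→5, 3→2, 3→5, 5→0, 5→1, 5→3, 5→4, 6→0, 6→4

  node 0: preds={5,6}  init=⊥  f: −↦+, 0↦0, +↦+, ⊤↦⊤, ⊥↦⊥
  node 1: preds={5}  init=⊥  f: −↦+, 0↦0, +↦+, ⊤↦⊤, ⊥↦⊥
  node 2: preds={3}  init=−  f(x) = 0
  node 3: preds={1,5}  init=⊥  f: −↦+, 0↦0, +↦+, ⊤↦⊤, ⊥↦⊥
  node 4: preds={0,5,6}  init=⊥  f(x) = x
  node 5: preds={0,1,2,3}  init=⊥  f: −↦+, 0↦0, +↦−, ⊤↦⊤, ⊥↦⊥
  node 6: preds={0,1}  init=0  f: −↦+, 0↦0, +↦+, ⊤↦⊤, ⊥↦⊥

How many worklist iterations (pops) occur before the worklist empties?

16

Worklist (16 pops):
  #1 pop 0: in=0 → 0 (was ⊥); enqueue []
  #2 pop 1: in=⊥ → ⊥ (no change)
  #3 pop 2: in=⊥ → ⊤ (was −); enqueue []
  #4 pop 3: in=⊥ → ⊥ (no change)
  #5 pop 4: in=0 → 0 (was ⊥); enqueue []
  #6 pop 5: in=⊤ → ⊤ (was ⊥); enqueue [0,1,3,4]
  #7 pop 6: in=0 → 0 (no change)
  #8 pop 0: in=⊤ → ⊤ (was 0); enqueue [5,6]
  #9 pop 1: in=⊤ → ⊤ (was ⊥); enqueue []
  #10 pop 3: in=⊤ → ⊤ (was ⊥); enqueue [2]
  #11 pop 4: in=⊤ → ⊤ (was 0); enqueue []
  #12 pop 5: in=⊤ → ⊤ (no change)
  #13 pop 6: in=⊤ → ⊤ (was 0); enqueue [0,4]
  #14 pop 2: in=⊤ → ⊤ (no change)
  #15 pop 0: in=⊤ → ⊤ (no change)
  #16 pop 4: in=⊤ → ⊤ (no change)

Fixpoint:
  val[0] = ⊤
  val[1] = ⊤
  val[2] = ⊤
  val[3] = ⊤
  val[4] = ⊤
  val[5] = ⊤
  val[6] = ⊤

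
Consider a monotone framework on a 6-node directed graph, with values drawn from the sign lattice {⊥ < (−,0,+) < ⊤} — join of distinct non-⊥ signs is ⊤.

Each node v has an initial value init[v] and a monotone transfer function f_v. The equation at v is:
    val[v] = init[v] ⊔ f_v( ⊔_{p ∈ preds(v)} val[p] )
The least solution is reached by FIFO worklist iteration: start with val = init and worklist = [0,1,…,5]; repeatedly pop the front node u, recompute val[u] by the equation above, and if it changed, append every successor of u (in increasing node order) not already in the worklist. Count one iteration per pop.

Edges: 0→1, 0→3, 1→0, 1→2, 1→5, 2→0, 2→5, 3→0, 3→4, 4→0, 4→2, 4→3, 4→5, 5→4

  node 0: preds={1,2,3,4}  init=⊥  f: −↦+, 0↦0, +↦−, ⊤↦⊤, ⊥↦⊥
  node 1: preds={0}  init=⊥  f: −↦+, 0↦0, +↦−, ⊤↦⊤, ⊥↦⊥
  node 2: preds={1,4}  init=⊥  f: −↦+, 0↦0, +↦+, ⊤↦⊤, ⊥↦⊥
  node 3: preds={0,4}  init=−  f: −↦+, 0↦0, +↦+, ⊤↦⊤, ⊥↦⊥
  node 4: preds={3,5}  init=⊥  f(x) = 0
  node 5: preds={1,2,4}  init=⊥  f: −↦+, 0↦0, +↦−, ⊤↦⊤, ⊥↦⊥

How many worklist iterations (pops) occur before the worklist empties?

14

Iteration log — 14 steps:
  step 1. node 0  ⊔preds=−  new=+  old=⊥  +wl: 
  step 2. node 1  ⊔preds=+  new=−  old=⊥  +wl: 0
  step 3. node 2  ⊔preds=−  new=+  old=⊥  +wl: 
  step 4. node 3  ⊔preds=+  new=⊤  old=−  +wl: 
  step 5. node 4  ⊔preds=⊤  new=0  old=⊥  +wl: 2,3
  step 6. node 5  ⊔preds=⊤  new=⊤  old=⊥  +wl: 4
  step 7. node 0  ⊔preds=⊤  new=⊤  old=+  +wl: 1
  step 8. node 2  ⊔preds=⊤  new=⊤  old=+  +wl: 0,5
  step 9. node 3  ⊔preds=⊤  new=⊤  stable
  step 10. node 4  ⊔preds=⊤  new=0  stable
  step 11. node 1  ⊔preds=⊤  new=⊤  old=−  +wl: 2
  step 12. node 0  ⊔preds=⊤  new=⊤  stable
  step 13. node 5  ⊔preds=⊤  new=⊤  stable
  step 14. node 2  ⊔preds=⊤  new=⊤  stable

Least fixpoint reached:
  node 0: ⊤
  node 1: ⊤
  node 2: ⊤
  node 3: ⊤
  node 4: 0
  node 5: ⊤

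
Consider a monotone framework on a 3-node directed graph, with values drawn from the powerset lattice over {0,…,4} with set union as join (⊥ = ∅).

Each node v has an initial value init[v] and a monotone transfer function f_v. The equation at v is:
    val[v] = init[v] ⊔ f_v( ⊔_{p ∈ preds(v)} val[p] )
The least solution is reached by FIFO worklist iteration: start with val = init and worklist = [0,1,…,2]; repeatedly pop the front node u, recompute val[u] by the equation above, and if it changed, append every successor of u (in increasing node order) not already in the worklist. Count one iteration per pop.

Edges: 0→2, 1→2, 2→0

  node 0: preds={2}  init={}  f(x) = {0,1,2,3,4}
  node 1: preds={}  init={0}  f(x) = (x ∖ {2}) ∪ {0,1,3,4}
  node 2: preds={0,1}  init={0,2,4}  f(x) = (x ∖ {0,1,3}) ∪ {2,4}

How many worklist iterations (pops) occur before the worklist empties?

3

Worklist (3 pops):
  #1 pop 0: in={0,2,4} → {0,1,2,3,4} (was {}); enqueue []
  #2 pop 1: in={} → {0,1,3,4} (was {0}); enqueue []
  #3 pop 2: in={0,1,2,3,4} → {0,2,4} (no change)

Fixpoint:
  val[0] = {0,1,2,3,4}
  val[1] = {0,1,3,4}
  val[2] = {0,2,4}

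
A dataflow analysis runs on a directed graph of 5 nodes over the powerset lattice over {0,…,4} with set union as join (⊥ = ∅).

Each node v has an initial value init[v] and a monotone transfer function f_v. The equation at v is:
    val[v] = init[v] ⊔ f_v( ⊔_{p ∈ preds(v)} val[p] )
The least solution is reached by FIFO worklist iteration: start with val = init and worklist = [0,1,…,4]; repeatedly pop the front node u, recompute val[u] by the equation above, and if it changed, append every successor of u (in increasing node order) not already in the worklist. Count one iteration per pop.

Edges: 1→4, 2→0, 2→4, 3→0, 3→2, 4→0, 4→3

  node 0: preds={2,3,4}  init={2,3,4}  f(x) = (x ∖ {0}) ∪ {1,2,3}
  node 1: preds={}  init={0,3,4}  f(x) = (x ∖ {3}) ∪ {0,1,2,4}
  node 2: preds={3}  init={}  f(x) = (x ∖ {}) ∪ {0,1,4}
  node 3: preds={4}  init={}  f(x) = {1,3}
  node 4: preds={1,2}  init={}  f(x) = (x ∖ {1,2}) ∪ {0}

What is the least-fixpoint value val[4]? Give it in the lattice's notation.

Trace (10 dequeues):
  [1] u=0 | in {} | out {1,2,3,4} | prev {2,3,4} | push {}
  [2] u=1 | in {} | out {0,1,2,3,4} | prev {0,3,4} | push {}
  [3] u=2 | in {} | out {0,1,4} | prev {} | push {0}
  [4] u=3 | in {} | out {1,3} | prev {} | push {2}
  [5] u=4 | in {0,1,2,3,4} | out {0,3,4} | prev {} | push {3}
  [6] u=0 | in {0,1,3,4} | out {1,2,3,4} | ==
  [7] u=2 | in {1,3} | out {0,1,3,4} | prev {0,1,4} | push {0,4}
  [8] u=3 | in {0,3,4} | out {1,3} | ==
  [9] u=0 | in {0,1,3,4} | out {1,2,3,4} | ==
  [10] u=4 | in {0,1,2,3,4} | out {0,3,4} | ==

Converged values:
  [0] {1,2,3,4}
  [1] {0,1,2,3,4}
  [2] {0,1,3,4}
  [3] {1,3}
  [4] {0,3,4}

{0,3,4}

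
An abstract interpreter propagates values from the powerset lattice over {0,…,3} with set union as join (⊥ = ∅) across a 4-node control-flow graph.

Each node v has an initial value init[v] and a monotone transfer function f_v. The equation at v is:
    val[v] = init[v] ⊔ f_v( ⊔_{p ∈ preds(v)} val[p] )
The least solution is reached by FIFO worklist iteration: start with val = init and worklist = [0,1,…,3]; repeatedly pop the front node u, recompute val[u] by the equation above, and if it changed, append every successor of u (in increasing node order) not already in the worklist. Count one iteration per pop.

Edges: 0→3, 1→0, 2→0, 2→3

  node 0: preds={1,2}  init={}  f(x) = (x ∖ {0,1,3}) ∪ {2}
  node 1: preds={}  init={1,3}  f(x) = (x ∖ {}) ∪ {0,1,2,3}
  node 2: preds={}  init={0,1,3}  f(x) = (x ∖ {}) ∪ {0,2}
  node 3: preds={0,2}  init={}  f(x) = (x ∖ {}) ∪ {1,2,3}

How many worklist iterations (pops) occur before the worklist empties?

5

Iteration log — 5 steps:
  step 1. node 0  ⊔preds={0,1,3}  new={2}  old={}  +wl: 
  step 2. node 1  ⊔preds={}  new={0,1,2,3}  old={1,3}  +wl: 0
  step 3. node 2  ⊔preds={}  new={0,1,2,3}  old={0,1,3}  +wl: 
  step 4. node 3  ⊔preds={0,1,2,3}  new={0,1,2,3}  old={}  +wl: 
  step 5. node 0  ⊔preds={0,1,2,3}  new={2}  stable

Least fixpoint reached:
  node 0: {2}
  node 1: {0,1,2,3}
  node 2: {0,1,2,3}
  node 3: {0,1,2,3}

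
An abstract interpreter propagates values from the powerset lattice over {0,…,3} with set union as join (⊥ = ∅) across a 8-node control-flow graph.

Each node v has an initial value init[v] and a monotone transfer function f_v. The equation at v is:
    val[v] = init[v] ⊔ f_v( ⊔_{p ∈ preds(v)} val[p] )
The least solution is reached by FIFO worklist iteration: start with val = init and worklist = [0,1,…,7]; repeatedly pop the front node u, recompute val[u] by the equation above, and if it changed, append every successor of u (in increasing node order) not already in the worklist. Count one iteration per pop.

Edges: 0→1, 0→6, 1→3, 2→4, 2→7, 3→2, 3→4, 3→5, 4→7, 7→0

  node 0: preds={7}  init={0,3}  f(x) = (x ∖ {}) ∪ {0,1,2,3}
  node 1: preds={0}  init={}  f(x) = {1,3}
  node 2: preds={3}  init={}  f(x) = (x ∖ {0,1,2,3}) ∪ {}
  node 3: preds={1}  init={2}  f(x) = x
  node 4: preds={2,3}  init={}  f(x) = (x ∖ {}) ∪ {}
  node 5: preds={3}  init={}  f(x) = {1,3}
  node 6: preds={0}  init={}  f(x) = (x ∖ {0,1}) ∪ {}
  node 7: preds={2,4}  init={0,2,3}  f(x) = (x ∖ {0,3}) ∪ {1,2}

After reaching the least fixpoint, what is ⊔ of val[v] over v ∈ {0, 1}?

Worklist (10 pops):
  #1 pop 0: in={0,2,3} → {0,1,2,3} (was {0,3}); enqueue []
  #2 pop 1: in={0,1,2,3} → {1,3} (was {}); enqueue []
  #3 pop 2: in={2} → {} (no change)
  #4 pop 3: in={1,3} → {1,2,3} (was {2}); enqueue [2]
  #5 pop 4: in={1,2,3} → {1,2,3} (was {}); enqueue []
  #6 pop 5: in={1,2,3} → {1,3} (was {}); enqueue []
  #7 pop 6: in={0,1,2,3} → {2,3} (was {}); enqueue []
  #8 pop 7: in={1,2,3} → {0,1,2,3} (was {0,2,3}); enqueue [0]
  #9 pop 2: in={1,2,3} → {} (no change)
  #10 pop 0: in={0,1,2,3} → {0,1,2,3} (no change)

Fixpoint:
  val[0] = {0,1,2,3}
  val[1] = {1,3}
  val[2] = {}
  val[3] = {1,2,3}
  val[4] = {1,2,3}
  val[5] = {1,3}
  val[6] = {2,3}
  val[7] = {0,1,2,3}

{0,1,2,3}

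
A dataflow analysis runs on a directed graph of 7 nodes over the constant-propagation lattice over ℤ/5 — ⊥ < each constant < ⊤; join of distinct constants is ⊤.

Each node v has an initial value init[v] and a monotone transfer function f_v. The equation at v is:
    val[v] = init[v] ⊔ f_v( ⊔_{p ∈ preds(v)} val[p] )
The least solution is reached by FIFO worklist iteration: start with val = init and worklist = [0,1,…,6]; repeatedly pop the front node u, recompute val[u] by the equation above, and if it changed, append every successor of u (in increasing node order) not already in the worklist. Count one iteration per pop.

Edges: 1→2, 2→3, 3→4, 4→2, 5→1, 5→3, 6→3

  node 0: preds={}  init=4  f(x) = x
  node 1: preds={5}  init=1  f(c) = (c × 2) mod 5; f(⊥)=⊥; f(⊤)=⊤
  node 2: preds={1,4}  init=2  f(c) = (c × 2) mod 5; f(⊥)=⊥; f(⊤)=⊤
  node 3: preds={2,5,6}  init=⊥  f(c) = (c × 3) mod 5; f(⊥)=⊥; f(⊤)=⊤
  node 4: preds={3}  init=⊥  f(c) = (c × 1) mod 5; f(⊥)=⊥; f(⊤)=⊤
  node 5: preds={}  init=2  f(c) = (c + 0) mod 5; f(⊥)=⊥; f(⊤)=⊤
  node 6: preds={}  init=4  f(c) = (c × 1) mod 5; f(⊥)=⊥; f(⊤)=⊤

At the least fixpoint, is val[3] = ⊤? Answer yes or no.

yes

Worklist (8 pops):
  #1 pop 0: in=⊥ → 4 (no change)
  #2 pop 1: in=2 → ⊤ (was 1); enqueue []
  #3 pop 2: in=⊤ → ⊤ (was 2); enqueue []
  #4 pop 3: in=⊤ → ⊤ (was ⊥); enqueue []
  #5 pop 4: in=⊤ → ⊤ (was ⊥); enqueue [2]
  #6 pop 5: in=⊥ → 2 (no change)
  #7 pop 6: in=⊥ → 4 (no change)
  #8 pop 2: in=⊤ → ⊤ (no change)

Fixpoint:
  val[0] = 4
  val[1] = ⊤
  val[2] = ⊤
  val[3] = ⊤
  val[4] = ⊤
  val[5] = 2
  val[6] = 4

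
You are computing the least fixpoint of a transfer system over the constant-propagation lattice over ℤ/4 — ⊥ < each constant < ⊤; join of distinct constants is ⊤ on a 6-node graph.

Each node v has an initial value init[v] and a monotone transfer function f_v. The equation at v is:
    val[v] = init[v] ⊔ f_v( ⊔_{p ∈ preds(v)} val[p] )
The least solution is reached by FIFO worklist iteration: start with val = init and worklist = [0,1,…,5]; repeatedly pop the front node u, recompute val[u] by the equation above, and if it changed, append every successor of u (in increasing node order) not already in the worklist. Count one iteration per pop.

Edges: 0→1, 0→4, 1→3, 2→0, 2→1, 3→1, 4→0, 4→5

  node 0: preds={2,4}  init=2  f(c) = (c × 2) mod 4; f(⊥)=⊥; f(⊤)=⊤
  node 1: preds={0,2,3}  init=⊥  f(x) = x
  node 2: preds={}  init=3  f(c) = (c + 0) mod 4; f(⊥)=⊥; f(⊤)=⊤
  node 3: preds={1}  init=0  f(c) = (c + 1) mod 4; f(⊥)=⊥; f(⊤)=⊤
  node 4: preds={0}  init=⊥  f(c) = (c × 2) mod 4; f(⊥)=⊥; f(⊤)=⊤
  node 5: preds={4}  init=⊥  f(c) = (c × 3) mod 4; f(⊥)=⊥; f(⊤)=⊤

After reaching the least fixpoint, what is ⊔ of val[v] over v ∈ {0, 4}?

⊤

Iteration log — 12 steps:
  step 1. node 0  ⊔preds=3  new=2  stable
  step 2. node 1  ⊔preds=⊤  new=⊤  old=⊥  +wl: 
  step 3. node 2  ⊔preds=⊥  new=3  stable
  step 4. node 3  ⊔preds=⊤  new=⊤  old=0  +wl: 1
  step 5. node 4  ⊔preds=2  new=0  old=⊥  +wl: 0
  step 6. node 5  ⊔preds=0  new=0  old=⊥  +wl: 
  step 7. node 1  ⊔preds=⊤  new=⊤  stable
  step 8. node 0  ⊔preds=⊤  new=⊤  old=2  +wl: 1,4
  step 9. node 1  ⊔preds=⊤  new=⊤  stable
  step 10. node 4  ⊔preds=⊤  new=⊤  old=0  +wl: 0,5
  step 11. node 0  ⊔preds=⊤  new=⊤  stable
  step 12. node 5  ⊔preds=⊤  new=⊤  old=0  +wl: 

Least fixpoint reached:
  node 0: ⊤
  node 1: ⊤
  node 2: 3
  node 3: ⊤
  node 4: ⊤
  node 5: ⊤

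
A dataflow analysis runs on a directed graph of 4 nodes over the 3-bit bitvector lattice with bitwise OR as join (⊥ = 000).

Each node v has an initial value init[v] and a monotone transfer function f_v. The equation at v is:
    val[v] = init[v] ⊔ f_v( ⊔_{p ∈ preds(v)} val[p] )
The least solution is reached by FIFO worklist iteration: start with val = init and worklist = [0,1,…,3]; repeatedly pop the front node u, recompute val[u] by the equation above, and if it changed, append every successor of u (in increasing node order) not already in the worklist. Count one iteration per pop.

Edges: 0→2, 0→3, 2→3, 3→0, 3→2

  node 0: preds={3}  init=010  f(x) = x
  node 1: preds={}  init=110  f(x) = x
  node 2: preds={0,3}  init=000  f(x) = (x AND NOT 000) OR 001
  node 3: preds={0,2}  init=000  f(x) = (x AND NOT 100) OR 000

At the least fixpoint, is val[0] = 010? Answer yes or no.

no

Trace (7 dequeues):
  [1] u=0 | in 000 | out 010 | ==
  [2] u=1 | in 000 | out 110 | ==
  [3] u=2 | in 010 | out 011 | prev 000 | push {}
  [4] u=3 | in 011 | out 011 | prev 000 | push {0,2}
  [5] u=0 | in 011 | out 011 | prev 010 | push {3}
  [6] u=2 | in 011 | out 011 | ==
  [7] u=3 | in 011 | out 011 | ==

Converged values:
  [0] 011
  [1] 110
  [2] 011
  [3] 011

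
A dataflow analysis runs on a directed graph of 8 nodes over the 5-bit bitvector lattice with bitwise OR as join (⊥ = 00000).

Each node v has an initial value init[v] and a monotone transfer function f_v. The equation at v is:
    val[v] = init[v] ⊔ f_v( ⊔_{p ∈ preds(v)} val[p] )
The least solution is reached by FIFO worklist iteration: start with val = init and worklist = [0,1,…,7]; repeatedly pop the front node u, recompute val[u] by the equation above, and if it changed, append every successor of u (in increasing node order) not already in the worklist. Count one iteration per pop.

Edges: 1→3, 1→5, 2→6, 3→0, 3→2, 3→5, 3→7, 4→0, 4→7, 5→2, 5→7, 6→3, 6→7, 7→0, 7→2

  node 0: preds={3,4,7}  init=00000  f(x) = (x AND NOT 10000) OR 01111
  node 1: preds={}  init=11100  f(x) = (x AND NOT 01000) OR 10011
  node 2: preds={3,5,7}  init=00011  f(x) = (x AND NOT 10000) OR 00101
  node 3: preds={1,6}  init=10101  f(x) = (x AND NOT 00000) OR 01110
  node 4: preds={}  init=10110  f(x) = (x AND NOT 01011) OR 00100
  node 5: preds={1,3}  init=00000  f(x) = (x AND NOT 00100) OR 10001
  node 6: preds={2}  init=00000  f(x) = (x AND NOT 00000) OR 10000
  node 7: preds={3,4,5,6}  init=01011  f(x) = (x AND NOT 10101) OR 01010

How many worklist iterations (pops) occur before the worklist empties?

Trace (11 dequeues):
  [1] u=0 | in 11111 | out 01111 | prev 00000 | push {}
  [2] u=1 | in 00000 | out 11111 | prev 11100 | push {}
  [3] u=2 | in 11111 | out 01111 | prev 00011 | push {}
  [4] u=3 | in 11111 | out 11111 | prev 10101 | push {0,2}
  [5] u=4 | in 00000 | out 10110 | ==
  [6] u=5 | in 11111 | out 11011 | prev 00000 | push {}
  [7] u=6 | in 01111 | out 11111 | prev 00000 | push {3}
  [8] u=7 | in 11111 | out 01011 | ==
  [9] u=0 | in 11111 | out 01111 | ==
  [10] u=2 | in 11111 | out 01111 | ==
  [11] u=3 | in 11111 | out 11111 | ==

Converged values:
  [0] 01111
  [1] 11111
  [2] 01111
  [3] 11111
  [4] 10110
  [5] 11011
  [6] 11111
  [7] 01011

11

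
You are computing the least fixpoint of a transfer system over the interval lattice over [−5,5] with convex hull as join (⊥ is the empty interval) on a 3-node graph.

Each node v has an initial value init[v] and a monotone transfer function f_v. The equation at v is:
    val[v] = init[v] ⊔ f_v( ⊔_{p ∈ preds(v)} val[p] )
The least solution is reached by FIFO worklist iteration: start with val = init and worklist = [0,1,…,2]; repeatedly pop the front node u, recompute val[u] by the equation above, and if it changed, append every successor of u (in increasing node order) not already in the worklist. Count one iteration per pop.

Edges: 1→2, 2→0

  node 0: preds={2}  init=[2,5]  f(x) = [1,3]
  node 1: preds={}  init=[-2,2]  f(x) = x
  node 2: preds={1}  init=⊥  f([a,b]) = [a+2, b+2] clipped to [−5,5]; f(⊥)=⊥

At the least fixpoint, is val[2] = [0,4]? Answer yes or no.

yes

Worklist (4 pops):
  #1 pop 0: in=⊥ → [1,5] (was [2,5]); enqueue []
  #2 pop 1: in=⊥ → [-2,2] (no change)
  #3 pop 2: in=[-2,2] → [0,4] (was ⊥); enqueue [0]
  #4 pop 0: in=[0,4] → [1,5] (no change)

Fixpoint:
  val[0] = [1,5]
  val[1] = [-2,2]
  val[2] = [0,4]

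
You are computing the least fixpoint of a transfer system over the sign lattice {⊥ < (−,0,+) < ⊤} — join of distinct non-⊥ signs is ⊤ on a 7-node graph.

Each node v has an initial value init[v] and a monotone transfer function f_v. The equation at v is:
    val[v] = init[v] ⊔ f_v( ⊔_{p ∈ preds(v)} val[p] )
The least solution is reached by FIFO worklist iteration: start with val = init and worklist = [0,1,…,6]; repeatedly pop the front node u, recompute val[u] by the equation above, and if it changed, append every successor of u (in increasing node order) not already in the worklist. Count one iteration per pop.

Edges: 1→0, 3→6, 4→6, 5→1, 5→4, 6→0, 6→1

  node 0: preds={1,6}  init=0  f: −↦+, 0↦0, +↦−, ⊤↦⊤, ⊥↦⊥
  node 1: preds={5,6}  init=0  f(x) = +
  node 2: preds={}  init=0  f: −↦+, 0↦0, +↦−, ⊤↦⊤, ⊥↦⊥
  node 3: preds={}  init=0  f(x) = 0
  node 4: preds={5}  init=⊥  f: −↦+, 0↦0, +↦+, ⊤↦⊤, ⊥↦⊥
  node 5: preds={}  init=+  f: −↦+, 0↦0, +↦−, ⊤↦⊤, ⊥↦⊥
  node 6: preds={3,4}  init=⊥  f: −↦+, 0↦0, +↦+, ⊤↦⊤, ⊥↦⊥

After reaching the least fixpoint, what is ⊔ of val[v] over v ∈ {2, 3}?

0

Iteration log — 9 steps:
  step 1. node 0  ⊔preds=0  new=0  stable
  step 2. node 1  ⊔preds=+  new=⊤  old=0  +wl: 0
  step 3. node 2  ⊔preds=⊥  new=0  stable
  step 4. node 3  ⊔preds=⊥  new=0  stable
  step 5. node 4  ⊔preds=+  new=+  old=⊥  +wl: 
  step 6. node 5  ⊔preds=⊥  new=+  stable
  step 7. node 6  ⊔preds=⊤  new=⊤  old=⊥  +wl: 1
  step 8. node 0  ⊔preds=⊤  new=⊤  old=0  +wl: 
  step 9. node 1  ⊔preds=⊤  new=⊤  stable

Least fixpoint reached:
  node 0: ⊤
  node 1: ⊤
  node 2: 0
  node 3: 0
  node 4: +
  node 5: +
  node 6: ⊤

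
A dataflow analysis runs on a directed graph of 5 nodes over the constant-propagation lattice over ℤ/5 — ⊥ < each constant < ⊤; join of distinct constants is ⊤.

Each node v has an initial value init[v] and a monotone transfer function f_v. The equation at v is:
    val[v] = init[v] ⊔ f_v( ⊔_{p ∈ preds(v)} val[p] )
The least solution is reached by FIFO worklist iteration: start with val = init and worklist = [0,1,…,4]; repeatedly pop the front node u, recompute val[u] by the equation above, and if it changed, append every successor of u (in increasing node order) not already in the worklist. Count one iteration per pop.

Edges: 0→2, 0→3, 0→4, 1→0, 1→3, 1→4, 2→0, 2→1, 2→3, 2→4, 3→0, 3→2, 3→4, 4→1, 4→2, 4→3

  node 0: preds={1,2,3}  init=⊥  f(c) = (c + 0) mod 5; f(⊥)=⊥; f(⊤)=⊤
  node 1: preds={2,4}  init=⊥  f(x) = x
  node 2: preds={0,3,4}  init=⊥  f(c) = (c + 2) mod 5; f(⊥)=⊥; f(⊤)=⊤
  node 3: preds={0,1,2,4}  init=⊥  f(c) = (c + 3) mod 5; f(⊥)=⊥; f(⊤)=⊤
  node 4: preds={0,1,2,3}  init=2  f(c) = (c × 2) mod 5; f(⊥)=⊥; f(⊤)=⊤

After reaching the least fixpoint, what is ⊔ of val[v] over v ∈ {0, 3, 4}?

⊤

Trace (12 dequeues):
  [1] u=0 | in ⊥ | out ⊥ | ==
  [2] u=1 | in 2 | out 2 | prev ⊥ | push {0}
  [3] u=2 | in 2 | out 4 | prev ⊥ | push {1}
  [4] u=3 | in ⊤ | out ⊤ | prev ⊥ | push {2}
  [5] u=4 | in ⊤ | out ⊤ | prev 2 | push {3}
  [6] u=0 | in ⊤ | out ⊤ | prev ⊥ | push {4}
  [7] u=1 | in ⊤ | out ⊤ | prev 2 | push {0}
  [8] u=2 | in ⊤ | out ⊤ | prev 4 | push {1}
  [9] u=3 | in ⊤ | out ⊤ | ==
  [10] u=4 | in ⊤ | out ⊤ | ==
  [11] u=0 | in ⊤ | out ⊤ | ==
  [12] u=1 | in ⊤ | out ⊤ | ==

Converged values:
  [0] ⊤
  [1] ⊤
  [2] ⊤
  [3] ⊤
  [4] ⊤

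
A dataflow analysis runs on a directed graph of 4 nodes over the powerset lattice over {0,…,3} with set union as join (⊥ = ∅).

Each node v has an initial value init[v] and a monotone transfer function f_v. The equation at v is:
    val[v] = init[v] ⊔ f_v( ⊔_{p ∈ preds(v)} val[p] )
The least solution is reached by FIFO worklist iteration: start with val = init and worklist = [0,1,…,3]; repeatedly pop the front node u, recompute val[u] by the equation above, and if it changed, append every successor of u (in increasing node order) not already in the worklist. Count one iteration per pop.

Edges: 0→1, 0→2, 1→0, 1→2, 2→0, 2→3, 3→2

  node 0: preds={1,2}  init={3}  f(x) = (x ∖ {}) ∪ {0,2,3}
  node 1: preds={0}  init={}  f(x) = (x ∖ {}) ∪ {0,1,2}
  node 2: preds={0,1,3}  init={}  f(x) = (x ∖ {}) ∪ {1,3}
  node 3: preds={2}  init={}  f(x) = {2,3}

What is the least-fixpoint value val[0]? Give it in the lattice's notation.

Iteration log — 7 steps:
  step 1. node 0  ⊔preds={}  new={0,2,3}  old={3}  +wl: 
  step 2. node 1  ⊔preds={0,2,3}  new={0,1,2,3}  old={}  +wl: 0
  step 3. node 2  ⊔preds={0,1,2,3}  new={0,1,2,3}  old={}  +wl: 
  step 4. node 3  ⊔preds={0,1,2,3}  new={2,3}  old={}  +wl: 2
  step 5. node 0  ⊔preds={0,1,2,3}  new={0,1,2,3}  old={0,2,3}  +wl: 1
  step 6. node 2  ⊔preds={0,1,2,3}  new={0,1,2,3}  stable
  step 7. node 1  ⊔preds={0,1,2,3}  new={0,1,2,3}  stable

Least fixpoint reached:
  node 0: {0,1,2,3}
  node 1: {0,1,2,3}
  node 2: {0,1,2,3}
  node 3: {2,3}

{0,1,2,3}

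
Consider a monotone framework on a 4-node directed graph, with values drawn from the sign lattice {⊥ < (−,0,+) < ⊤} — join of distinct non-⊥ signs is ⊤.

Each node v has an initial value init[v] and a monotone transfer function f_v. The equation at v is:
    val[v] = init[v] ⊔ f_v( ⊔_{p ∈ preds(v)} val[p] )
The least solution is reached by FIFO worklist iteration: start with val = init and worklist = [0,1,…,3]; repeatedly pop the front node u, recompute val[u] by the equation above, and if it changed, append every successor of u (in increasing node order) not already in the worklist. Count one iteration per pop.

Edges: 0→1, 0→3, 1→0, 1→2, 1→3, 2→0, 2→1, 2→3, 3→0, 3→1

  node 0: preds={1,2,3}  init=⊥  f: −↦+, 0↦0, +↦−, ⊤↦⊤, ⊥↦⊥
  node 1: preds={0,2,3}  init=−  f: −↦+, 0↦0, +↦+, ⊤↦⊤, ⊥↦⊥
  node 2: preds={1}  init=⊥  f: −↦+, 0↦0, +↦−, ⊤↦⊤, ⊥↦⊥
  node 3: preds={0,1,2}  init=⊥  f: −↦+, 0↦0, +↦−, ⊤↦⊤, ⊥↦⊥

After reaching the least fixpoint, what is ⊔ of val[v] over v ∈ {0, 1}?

Trace (7 dequeues):
  [1] u=0 | in − | out + | prev ⊥ | push {}
  [2] u=1 | in + | out ⊤ | prev − | push {0}
  [3] u=2 | in ⊤ | out ⊤ | prev ⊥ | push {1}
  [4] u=3 | in ⊤ | out ⊤ | prev ⊥ | push {}
  [5] u=0 | in ⊤ | out ⊤ | prev + | push {3}
  [6] u=1 | in ⊤ | out ⊤ | ==
  [7] u=3 | in ⊤ | out ⊤ | ==

Converged values:
  [0] ⊤
  [1] ⊤
  [2] ⊤
  [3] ⊤

⊤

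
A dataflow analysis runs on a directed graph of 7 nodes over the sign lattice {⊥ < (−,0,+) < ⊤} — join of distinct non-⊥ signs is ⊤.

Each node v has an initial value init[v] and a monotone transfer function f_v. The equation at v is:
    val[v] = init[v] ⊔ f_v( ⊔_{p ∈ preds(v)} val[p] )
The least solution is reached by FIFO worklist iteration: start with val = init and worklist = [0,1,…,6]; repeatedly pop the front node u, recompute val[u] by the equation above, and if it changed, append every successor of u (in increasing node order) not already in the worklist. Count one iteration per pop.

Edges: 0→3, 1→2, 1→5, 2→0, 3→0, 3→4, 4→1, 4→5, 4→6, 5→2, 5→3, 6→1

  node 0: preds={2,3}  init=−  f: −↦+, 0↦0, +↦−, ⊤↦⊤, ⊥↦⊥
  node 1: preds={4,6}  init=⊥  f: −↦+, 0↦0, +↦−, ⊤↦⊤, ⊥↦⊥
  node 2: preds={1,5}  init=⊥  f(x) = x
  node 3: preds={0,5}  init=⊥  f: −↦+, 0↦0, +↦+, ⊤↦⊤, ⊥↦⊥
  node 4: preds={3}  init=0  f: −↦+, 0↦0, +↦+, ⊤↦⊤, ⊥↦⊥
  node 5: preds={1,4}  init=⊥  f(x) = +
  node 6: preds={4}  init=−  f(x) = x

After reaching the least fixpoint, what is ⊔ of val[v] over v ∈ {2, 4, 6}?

⊤

Trace (13 dequeues):
  [1] u=0 | in ⊥ | out − | ==
  [2] u=1 | in ⊤ | out ⊤ | prev ⊥ | push {}
  [3] u=2 | in ⊤ | out ⊤ | prev ⊥ | push {0}
  [4] u=3 | in − | out + | prev ⊥ | push {}
  [5] u=4 | in + | out ⊤ | prev 0 | push {1}
  [6] u=5 | in ⊤ | out + | prev ⊥ | push {2,3}
  [7] u=6 | in ⊤ | out ⊤ | prev − | push {}
  [8] u=0 | in ⊤ | out ⊤ | prev − | push {}
  [9] u=1 | in ⊤ | out ⊤ | ==
  [10] u=2 | in ⊤ | out ⊤ | ==
  [11] u=3 | in ⊤ | out ⊤ | prev + | push {0,4}
  [12] u=0 | in ⊤ | out ⊤ | ==
  [13] u=4 | in ⊤ | out ⊤ | ==

Converged values:
  [0] ⊤
  [1] ⊤
  [2] ⊤
  [3] ⊤
  [4] ⊤
  [5] +
  [6] ⊤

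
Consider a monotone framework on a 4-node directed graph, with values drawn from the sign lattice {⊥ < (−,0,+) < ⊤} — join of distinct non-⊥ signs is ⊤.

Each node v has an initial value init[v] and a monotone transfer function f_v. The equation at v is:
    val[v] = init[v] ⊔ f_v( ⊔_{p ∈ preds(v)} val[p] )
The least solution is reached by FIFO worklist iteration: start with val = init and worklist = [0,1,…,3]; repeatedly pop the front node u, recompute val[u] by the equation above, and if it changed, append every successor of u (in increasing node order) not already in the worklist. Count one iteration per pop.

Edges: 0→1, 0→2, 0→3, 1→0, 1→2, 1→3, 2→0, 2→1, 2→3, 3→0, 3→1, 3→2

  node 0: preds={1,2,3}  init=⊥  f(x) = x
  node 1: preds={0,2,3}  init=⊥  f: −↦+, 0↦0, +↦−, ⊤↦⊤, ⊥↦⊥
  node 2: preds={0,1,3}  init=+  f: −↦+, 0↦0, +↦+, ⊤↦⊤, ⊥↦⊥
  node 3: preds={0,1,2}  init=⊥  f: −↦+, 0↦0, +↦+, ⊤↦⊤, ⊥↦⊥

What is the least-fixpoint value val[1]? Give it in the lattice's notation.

⊤

Worklist (9 pops):
  #1 pop 0: in=+ → + (was ⊥); enqueue []
  #2 pop 1: in=+ → − (was ⊥); enqueue [0]
  #3 pop 2: in=⊤ → ⊤ (was +); enqueue [1]
  #4 pop 3: in=⊤ → ⊤ (was ⊥); enqueue [2]
  #5 pop 0: in=⊤ → ⊤ (was +); enqueue [3]
  #6 pop 1: in=⊤ → ⊤ (was −); enqueue [0]
  #7 pop 2: in=⊤ → ⊤ (no change)
  #8 pop 3: in=⊤ → ⊤ (no change)
  #9 pop 0: in=⊤ → ⊤ (no change)

Fixpoint:
  val[0] = ⊤
  val[1] = ⊤
  val[2] = ⊤
  val[3] = ⊤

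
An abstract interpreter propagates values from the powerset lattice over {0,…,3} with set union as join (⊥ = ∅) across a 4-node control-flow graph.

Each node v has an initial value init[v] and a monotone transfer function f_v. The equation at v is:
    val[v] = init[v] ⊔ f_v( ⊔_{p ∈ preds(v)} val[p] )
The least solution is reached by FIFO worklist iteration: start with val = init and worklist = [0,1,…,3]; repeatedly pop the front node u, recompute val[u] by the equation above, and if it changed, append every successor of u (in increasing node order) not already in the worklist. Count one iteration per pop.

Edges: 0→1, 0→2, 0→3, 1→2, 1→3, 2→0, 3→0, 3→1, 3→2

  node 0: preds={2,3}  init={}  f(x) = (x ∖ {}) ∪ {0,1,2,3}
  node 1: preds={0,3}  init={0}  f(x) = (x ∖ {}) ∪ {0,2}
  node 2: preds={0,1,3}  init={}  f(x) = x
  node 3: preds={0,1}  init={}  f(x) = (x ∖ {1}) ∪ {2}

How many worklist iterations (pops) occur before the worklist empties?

7

Worklist (7 pops):
  #1 pop 0: in={} → {0,1,2,3} (was {}); enqueue []
  #2 pop 1: in={0,1,2,3} → {0,1,2,3} (was {0}); enqueue []
  #3 pop 2: in={0,1,2,3} → {0,1,2,3} (was {}); enqueue [0]
  #4 pop 3: in={0,1,2,3} → {0,2,3} (was {}); enqueue [1,2]
  #5 pop 0: in={0,1,2,3} → {0,1,2,3} (no change)
  #6 pop 1: in={0,1,2,3} → {0,1,2,3} (no change)
  #7 pop 2: in={0,1,2,3} → {0,1,2,3} (no change)

Fixpoint:
  val[0] = {0,1,2,3}
  val[1] = {0,1,2,3}
  val[2] = {0,1,2,3}
  val[3] = {0,2,3}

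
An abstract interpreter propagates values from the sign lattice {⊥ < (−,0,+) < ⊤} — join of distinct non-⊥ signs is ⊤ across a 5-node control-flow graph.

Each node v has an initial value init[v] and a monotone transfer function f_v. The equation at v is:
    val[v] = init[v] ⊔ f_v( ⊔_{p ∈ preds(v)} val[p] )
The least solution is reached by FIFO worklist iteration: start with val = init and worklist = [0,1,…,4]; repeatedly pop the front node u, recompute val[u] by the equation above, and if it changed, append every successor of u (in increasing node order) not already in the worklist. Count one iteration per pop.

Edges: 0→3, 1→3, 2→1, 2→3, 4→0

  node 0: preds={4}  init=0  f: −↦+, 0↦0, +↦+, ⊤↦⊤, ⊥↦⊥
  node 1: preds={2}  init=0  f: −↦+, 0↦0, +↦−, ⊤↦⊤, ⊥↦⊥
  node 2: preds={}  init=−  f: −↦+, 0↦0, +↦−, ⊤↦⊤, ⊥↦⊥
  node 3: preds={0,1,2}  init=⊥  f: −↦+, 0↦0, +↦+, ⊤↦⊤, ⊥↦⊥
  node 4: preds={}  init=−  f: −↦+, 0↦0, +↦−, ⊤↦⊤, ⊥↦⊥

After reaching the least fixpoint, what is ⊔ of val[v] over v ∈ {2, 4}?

Trace (5 dequeues):
  [1] u=0 | in − | out ⊤ | prev 0 | push {}
  [2] u=1 | in − | out ⊤ | prev 0 | push {}
  [3] u=2 | in ⊥ | out − | ==
  [4] u=3 | in ⊤ | out ⊤ | prev ⊥ | push {}
  [5] u=4 | in ⊥ | out − | ==

Converged values:
  [0] ⊤
  [1] ⊤
  [2] −
  [3] ⊤
  [4] −

−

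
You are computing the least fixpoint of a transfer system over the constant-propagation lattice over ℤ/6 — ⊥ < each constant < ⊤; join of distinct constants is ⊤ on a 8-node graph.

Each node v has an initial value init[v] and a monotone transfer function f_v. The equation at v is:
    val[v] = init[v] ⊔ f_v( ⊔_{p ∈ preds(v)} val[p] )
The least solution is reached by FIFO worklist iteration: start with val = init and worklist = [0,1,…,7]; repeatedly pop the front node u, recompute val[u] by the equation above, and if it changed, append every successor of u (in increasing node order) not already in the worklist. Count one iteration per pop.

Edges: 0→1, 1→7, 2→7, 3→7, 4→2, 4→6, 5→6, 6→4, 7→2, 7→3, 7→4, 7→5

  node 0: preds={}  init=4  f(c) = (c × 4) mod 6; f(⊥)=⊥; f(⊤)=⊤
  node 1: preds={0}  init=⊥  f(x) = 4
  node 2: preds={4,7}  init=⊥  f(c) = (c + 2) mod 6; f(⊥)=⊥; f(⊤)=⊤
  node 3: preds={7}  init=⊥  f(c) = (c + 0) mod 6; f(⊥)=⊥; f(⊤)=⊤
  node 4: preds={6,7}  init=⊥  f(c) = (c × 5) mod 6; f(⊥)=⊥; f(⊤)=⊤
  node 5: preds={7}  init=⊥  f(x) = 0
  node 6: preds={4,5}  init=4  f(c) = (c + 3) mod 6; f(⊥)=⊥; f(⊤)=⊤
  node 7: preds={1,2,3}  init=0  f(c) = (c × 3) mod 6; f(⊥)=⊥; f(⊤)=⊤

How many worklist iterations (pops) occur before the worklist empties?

13

Worklist (13 pops):
  #1 pop 0: in=⊥ → 4 (no change)
  #2 pop 1: in=4 → 4 (was ⊥); enqueue []
  #3 pop 2: in=0 → 2 (was ⊥); enqueue []
  #4 pop 3: in=0 → 0 (was ⊥); enqueue []
  #5 pop 4: in=⊤ → ⊤ (was ⊥); enqueue [2]
  #6 pop 5: in=0 → 0 (was ⊥); enqueue []
  #7 pop 6: in=⊤ → ⊤ (was 4); enqueue [4]
  #8 pop 7: in=⊤ → ⊤ (was 0); enqueue [3,5]
  #9 pop 2: in=⊤ → ⊤ (was 2); enqueue [7]
  #10 pop 4: in=⊤ → ⊤ (no change)
  #11 pop 3: in=⊤ → ⊤ (was 0); enqueue []
  #12 pop 5: in=⊤ → 0 (no change)
  #13 pop 7: in=⊤ → ⊤ (no change)

Fixpoint:
  val[0] = 4
  val[1] = 4
  val[2] = ⊤
  val[3] = ⊤
  val[4] = ⊤
  val[5] = 0
  val[6] = ⊤
  val[7] = ⊤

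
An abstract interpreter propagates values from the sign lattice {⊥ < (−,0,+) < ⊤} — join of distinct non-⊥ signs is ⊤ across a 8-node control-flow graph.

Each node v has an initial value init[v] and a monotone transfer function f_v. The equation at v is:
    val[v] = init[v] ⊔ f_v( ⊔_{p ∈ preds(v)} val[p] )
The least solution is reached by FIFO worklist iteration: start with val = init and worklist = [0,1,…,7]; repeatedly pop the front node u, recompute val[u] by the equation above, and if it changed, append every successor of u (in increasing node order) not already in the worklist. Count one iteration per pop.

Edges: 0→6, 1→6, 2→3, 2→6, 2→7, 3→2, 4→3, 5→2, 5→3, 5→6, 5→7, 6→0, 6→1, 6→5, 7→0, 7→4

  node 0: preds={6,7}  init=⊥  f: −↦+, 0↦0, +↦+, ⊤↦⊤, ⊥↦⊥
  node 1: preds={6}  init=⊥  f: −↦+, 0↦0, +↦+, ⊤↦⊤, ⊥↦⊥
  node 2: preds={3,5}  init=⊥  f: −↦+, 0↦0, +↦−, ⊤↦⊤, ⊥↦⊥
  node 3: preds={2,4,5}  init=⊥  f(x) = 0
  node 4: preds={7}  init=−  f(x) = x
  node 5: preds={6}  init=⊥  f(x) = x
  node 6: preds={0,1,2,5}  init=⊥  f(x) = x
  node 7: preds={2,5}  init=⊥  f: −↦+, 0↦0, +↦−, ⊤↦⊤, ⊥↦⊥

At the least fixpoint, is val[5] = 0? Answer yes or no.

Trace (20 dequeues):
  [1] u=0 | in ⊥ | out ⊥ | ==
  [2] u=1 | in ⊥ | out ⊥ | ==
  [3] u=2 | in ⊥ | out ⊥ | ==
  [4] u=3 | in − | out 0 | prev ⊥ | push {2}
  [5] u=4 | in ⊥ | out − | ==
  [6] u=5 | in ⊥ | out ⊥ | ==
  [7] u=6 | in ⊥ | out ⊥ | ==
  [8] u=7 | in ⊥ | out ⊥ | ==
  [9] u=2 | in 0 | out 0 | prev ⊥ | push {3,6,7}
  [10] u=3 | in ⊤ | out 0 | ==
  [11] u=6 | in 0 | out 0 | prev ⊥ | push {0,1,5}
  [12] u=7 | in 0 | out 0 | prev ⊥ | push {4}
  [13] u=0 | in 0 | out 0 | prev ⊥ | push {6}
  [14] u=1 | in 0 | out 0 | prev ⊥ | push {}
  [15] u=5 | in 0 | out 0 | prev ⊥ | push {2,3,7}
  [16] u=4 | in 0 | out ⊤ | prev − | push {}
  [17] u=6 | in 0 | out 0 | ==
  [18] u=2 | in 0 | out 0 | ==
  [19] u=3 | in ⊤ | out 0 | ==
  [20] u=7 | in 0 | out 0 | ==

Converged values:
  [0] 0
  [1] 0
  [2] 0
  [3] 0
  [4] ⊤
  [5] 0
  [6] 0
  [7] 0

yes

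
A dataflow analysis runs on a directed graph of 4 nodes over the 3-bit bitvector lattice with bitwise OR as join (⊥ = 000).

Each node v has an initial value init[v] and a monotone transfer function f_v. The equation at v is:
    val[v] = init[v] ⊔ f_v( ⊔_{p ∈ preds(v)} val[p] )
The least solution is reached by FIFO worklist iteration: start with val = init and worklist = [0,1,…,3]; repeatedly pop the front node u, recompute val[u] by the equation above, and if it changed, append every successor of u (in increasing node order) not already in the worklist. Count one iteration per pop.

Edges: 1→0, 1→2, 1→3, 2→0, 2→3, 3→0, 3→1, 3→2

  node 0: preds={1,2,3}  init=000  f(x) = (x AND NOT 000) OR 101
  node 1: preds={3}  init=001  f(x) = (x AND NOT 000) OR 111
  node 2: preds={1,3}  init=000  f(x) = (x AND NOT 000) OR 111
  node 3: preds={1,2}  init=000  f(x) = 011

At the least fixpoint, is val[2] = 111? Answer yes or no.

Trace (7 dequeues):
  [1] u=0 | in 001 | out 101 | prev 000 | push {}
  [2] u=1 | in 000 | out 111 | prev 001 | push {0}
  [3] u=2 | in 111 | out 111 | prev 000 | push {}
  [4] u=3 | in 111 | out 011 | prev 000 | push {1,2}
  [5] u=0 | in 111 | out 111 | prev 101 | push {}
  [6] u=1 | in 011 | out 111 | ==
  [7] u=2 | in 111 | out 111 | ==

Converged values:
  [0] 111
  [1] 111
  [2] 111
  [3] 011

yes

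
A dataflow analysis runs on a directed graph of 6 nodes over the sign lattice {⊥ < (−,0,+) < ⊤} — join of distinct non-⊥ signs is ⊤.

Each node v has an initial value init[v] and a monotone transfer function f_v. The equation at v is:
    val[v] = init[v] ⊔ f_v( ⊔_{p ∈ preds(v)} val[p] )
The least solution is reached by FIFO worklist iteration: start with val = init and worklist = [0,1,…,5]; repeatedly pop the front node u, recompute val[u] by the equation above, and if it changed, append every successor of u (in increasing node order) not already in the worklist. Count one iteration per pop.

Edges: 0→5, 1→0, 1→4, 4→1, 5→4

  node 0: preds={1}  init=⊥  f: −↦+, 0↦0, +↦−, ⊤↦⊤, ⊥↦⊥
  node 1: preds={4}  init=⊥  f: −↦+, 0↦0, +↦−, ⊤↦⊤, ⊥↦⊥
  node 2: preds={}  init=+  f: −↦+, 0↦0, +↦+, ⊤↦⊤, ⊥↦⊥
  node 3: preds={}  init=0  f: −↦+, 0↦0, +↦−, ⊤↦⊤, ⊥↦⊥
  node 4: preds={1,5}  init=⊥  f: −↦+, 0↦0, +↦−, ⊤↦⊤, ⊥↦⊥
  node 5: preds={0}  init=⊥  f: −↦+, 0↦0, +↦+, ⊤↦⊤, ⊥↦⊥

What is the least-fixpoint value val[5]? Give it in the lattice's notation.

Worklist (6 pops):
  #1 pop 0: in=⊥ → ⊥ (no change)
  #2 pop 1: in=⊥ → ⊥ (no change)
  #3 pop 2: in=⊥ → + (no change)
  #4 pop 3: in=⊥ → 0 (no change)
  #5 pop 4: in=⊥ → ⊥ (no change)
  #6 pop 5: in=⊥ → ⊥ (no change)

Fixpoint:
  val[0] = ⊥
  val[1] = ⊥
  val[2] = +
  val[3] = 0
  val[4] = ⊥
  val[5] = ⊥

⊥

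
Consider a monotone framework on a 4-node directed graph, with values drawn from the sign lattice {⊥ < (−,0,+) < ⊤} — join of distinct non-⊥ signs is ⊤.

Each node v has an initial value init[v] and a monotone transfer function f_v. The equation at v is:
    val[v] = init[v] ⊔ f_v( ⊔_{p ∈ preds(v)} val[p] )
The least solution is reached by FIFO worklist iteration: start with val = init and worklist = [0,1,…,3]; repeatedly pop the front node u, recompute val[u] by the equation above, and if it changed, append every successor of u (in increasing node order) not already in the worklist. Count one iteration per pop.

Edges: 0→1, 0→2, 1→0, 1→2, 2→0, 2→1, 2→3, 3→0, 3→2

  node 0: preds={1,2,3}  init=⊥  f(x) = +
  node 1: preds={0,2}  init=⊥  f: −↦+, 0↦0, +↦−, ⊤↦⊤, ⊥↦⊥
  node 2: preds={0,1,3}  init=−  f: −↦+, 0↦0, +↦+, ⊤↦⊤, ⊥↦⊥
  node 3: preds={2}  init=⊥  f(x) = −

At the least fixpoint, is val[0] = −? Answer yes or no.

Worklist (7 pops):
  #1 pop 0: in=− → + (was ⊥); enqueue []
  #2 pop 1: in=⊤ → ⊤ (was ⊥); enqueue [0]
  #3 pop 2: in=⊤ → ⊤ (was −); enqueue [1]
  #4 pop 3: in=⊤ → − (was ⊥); enqueue [2]
  #5 pop 0: in=⊤ → + (no change)
  #6 pop 1: in=⊤ → ⊤ (no change)
  #7 pop 2: in=⊤ → ⊤ (no change)

Fixpoint:
  val[0] = +
  val[1] = ⊤
  val[2] = ⊤
  val[3] = −

no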